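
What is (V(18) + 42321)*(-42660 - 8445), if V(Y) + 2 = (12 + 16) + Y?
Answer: -2165063325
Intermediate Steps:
V(Y) = 26 + Y (V(Y) = -2 + ((12 + 16) + Y) = -2 + (28 + Y) = 26 + Y)
(V(18) + 42321)*(-42660 - 8445) = ((26 + 18) + 42321)*(-42660 - 8445) = (44 + 42321)*(-51105) = 42365*(-51105) = -2165063325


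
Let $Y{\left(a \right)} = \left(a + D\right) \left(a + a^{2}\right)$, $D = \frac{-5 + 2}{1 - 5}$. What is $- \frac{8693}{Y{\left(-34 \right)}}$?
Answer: $\frac{17386}{74613} \approx 0.23302$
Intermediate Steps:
$D = \frac{3}{4}$ ($D = - \frac{3}{-4} = \left(-3\right) \left(- \frac{1}{4}\right) = \frac{3}{4} \approx 0.75$)
$Y{\left(a \right)} = \left(\frac{3}{4} + a\right) \left(a + a^{2}\right)$ ($Y{\left(a \right)} = \left(a + \frac{3}{4}\right) \left(a + a^{2}\right) = \left(\frac{3}{4} + a\right) \left(a + a^{2}\right)$)
$- \frac{8693}{Y{\left(-34 \right)}} = - \frac{8693}{\frac{1}{4} \left(-34\right) \left(3 + 4 \left(-34\right)^{2} + 7 \left(-34\right)\right)} = - \frac{8693}{\frac{1}{4} \left(-34\right) \left(3 + 4 \cdot 1156 - 238\right)} = - \frac{8693}{\frac{1}{4} \left(-34\right) \left(3 + 4624 - 238\right)} = - \frac{8693}{\frac{1}{4} \left(-34\right) 4389} = - \frac{8693}{- \frac{74613}{2}} = \left(-8693\right) \left(- \frac{2}{74613}\right) = \frac{17386}{74613}$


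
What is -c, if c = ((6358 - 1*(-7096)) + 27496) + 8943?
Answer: -49893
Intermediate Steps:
c = 49893 (c = ((6358 + 7096) + 27496) + 8943 = (13454 + 27496) + 8943 = 40950 + 8943 = 49893)
-c = -1*49893 = -49893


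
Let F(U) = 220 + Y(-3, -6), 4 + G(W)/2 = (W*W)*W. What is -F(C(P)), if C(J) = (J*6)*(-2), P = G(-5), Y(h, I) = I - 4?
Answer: -210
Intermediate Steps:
Y(h, I) = -4 + I
G(W) = -8 + 2*W³ (G(W) = -8 + 2*((W*W)*W) = -8 + 2*(W²*W) = -8 + 2*W³)
P = -258 (P = -8 + 2*(-5)³ = -8 + 2*(-125) = -8 - 250 = -258)
C(J) = -12*J (C(J) = (6*J)*(-2) = -12*J)
F(U) = 210 (F(U) = 220 + (-4 - 6) = 220 - 10 = 210)
-F(C(P)) = -1*210 = -210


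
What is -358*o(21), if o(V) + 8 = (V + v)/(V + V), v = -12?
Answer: 19511/7 ≈ 2787.3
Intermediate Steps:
o(V) = -8 + (-12 + V)/(2*V) (o(V) = -8 + (V - 12)/(V + V) = -8 + (-12 + V)/((2*V)) = -8 + (-12 + V)*(1/(2*V)) = -8 + (-12 + V)/(2*V))
-358*o(21) = -358*(-15/2 - 6/21) = -358*(-15/2 - 6*1/21) = -358*(-15/2 - 2/7) = -358*(-109/14) = 19511/7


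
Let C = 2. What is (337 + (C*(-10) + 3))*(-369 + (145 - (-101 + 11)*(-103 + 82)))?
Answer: -676480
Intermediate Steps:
(337 + (C*(-10) + 3))*(-369 + (145 - (-101 + 11)*(-103 + 82))) = (337 + (2*(-10) + 3))*(-369 + (145 - (-101 + 11)*(-103 + 82))) = (337 + (-20 + 3))*(-369 + (145 - (-90)*(-21))) = (337 - 17)*(-369 + (145 - 1*1890)) = 320*(-369 + (145 - 1890)) = 320*(-369 - 1745) = 320*(-2114) = -676480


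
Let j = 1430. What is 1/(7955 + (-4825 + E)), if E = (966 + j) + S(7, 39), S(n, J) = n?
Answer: 1/5533 ≈ 0.00018073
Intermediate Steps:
E = 2403 (E = (966 + 1430) + 7 = 2396 + 7 = 2403)
1/(7955 + (-4825 + E)) = 1/(7955 + (-4825 + 2403)) = 1/(7955 - 2422) = 1/5533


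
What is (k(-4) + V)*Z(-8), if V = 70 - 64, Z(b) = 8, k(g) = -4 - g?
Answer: 48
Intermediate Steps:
V = 6
(k(-4) + V)*Z(-8) = ((-4 - 1*(-4)) + 6)*8 = ((-4 + 4) + 6)*8 = (0 + 6)*8 = 6*8 = 48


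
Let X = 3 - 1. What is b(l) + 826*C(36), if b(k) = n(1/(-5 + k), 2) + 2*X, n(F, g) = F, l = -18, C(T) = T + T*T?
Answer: 25305427/23 ≈ 1.1002e+6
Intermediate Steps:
C(T) = T + T²
X = 2
b(k) = 4 + 1/(-5 + k) (b(k) = 1/(-5 + k) + 2*2 = 1/(-5 + k) + 4 = 4 + 1/(-5 + k))
b(l) + 826*C(36) = (-19 + 4*(-18))/(-5 - 18) + 826*(36*(1 + 36)) = (-19 - 72)/(-23) + 826*(36*37) = -1/23*(-91) + 826*1332 = 91/23 + 1100232 = 25305427/23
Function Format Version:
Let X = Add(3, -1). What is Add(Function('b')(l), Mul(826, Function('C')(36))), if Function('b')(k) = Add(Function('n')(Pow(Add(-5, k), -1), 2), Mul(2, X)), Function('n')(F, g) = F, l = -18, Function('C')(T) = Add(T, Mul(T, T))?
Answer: Rational(25305427, 23) ≈ 1.1002e+6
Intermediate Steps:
Function('C')(T) = Add(T, Pow(T, 2))
X = 2
Function('b')(k) = Add(4, Pow(Add(-5, k), -1)) (Function('b')(k) = Add(Pow(Add(-5, k), -1), Mul(2, 2)) = Add(Pow(Add(-5, k), -1), 4) = Add(4, Pow(Add(-5, k), -1)))
Add(Function('b')(l), Mul(826, Function('C')(36))) = Add(Mul(Pow(Add(-5, -18), -1), Add(-19, Mul(4, -18))), Mul(826, Mul(36, Add(1, 36)))) = Add(Mul(Pow(-23, -1), Add(-19, -72)), Mul(826, Mul(36, 37))) = Add(Mul(Rational(-1, 23), -91), Mul(826, 1332)) = Add(Rational(91, 23), 1100232) = Rational(25305427, 23)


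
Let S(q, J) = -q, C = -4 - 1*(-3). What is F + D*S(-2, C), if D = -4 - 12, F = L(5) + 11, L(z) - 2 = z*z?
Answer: 6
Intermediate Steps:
C = -1 (C = -4 + 3 = -1)
L(z) = 2 + z² (L(z) = 2 + z*z = 2 + z²)
F = 38 (F = (2 + 5²) + 11 = (2 + 25) + 11 = 27 + 11 = 38)
D = -16
F + D*S(-2, C) = 38 - (-16)*(-2) = 38 - 16*2 = 38 - 32 = 6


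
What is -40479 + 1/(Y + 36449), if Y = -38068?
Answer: -65535502/1619 ≈ -40479.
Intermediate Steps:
-40479 + 1/(Y + 36449) = -40479 + 1/(-38068 + 36449) = -40479 + 1/(-1619) = -40479 - 1/1619 = -65535502/1619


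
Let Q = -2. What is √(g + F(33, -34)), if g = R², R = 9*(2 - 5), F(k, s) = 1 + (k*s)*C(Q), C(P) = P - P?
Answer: √730 ≈ 27.019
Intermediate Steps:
C(P) = 0
F(k, s) = 1 (F(k, s) = 1 + (k*s)*0 = 1 + 0 = 1)
R = -27 (R = 9*(-3) = -27)
g = 729 (g = (-27)² = 729)
√(g + F(33, -34)) = √(729 + 1) = √730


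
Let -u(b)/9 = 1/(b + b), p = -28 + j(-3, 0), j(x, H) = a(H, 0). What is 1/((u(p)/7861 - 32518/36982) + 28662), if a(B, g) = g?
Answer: 8140034056/233302498807547 ≈ 3.4890e-5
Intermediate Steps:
j(x, H) = 0
p = -28 (p = -28 + 0 = -28)
u(b) = -9/(2*b) (u(b) = -9/(b + b) = -9*1/(2*b) = -9/(2*b))
1/((u(p)/7861 - 32518/36982) + 28662) = 1/((-9/2/(-28)/7861 - 32518/36982) + 28662) = 1/((-9/2*(-1/28)*(1/7861) - 32518*1/36982) + 28662) = 1/(((9/56)*(1/7861) - 16259/18491) + 28662) = 1/((9/440216 - 16259/18491) + 28662) = 1/(-7157305525/8140034056 + 28662) = 1/(233302498807547/8140034056) = 8140034056/233302498807547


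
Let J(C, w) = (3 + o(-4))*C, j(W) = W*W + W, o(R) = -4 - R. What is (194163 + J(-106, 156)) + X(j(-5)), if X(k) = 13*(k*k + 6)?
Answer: 199123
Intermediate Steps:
j(W) = W + W² (j(W) = W² + W = W + W²)
X(k) = 78 + 13*k² (X(k) = 13*(k² + 6) = 13*(6 + k²) = 78 + 13*k²)
J(C, w) = 3*C (J(C, w) = (3 + (-4 - 1*(-4)))*C = (3 + (-4 + 4))*C = (3 + 0)*C = 3*C)
(194163 + J(-106, 156)) + X(j(-5)) = (194163 + 3*(-106)) + (78 + 13*(-5*(1 - 5))²) = (194163 - 318) + (78 + 13*(-5*(-4))²) = 193845 + (78 + 13*20²) = 193845 + (78 + 13*400) = 193845 + (78 + 5200) = 193845 + 5278 = 199123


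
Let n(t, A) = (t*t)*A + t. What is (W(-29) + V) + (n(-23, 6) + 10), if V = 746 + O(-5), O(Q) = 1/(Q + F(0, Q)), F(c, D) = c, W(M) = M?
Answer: 19389/5 ≈ 3877.8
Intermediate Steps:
n(t, A) = t + A*t**2 (n(t, A) = t**2*A + t = A*t**2 + t = t + A*t**2)
O(Q) = 1/Q (O(Q) = 1/(Q + 0) = 1/Q)
V = 3729/5 (V = 746 + 1/(-5) = 746 - 1/5 = 3729/5 ≈ 745.80)
(W(-29) + V) + (n(-23, 6) + 10) = (-29 + 3729/5) + (-23*(1 + 6*(-23)) + 10) = 3584/5 + (-23*(1 - 138) + 10) = 3584/5 + (-23*(-137) + 10) = 3584/5 + (3151 + 10) = 3584/5 + 3161 = 19389/5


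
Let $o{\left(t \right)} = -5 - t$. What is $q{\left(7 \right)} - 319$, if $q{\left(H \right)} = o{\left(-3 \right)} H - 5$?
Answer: $-338$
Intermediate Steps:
$q{\left(H \right)} = -5 - 2 H$ ($q{\left(H \right)} = \left(-5 - -3\right) H - 5 = \left(-5 + 3\right) H - 5 = - 2 H - 5 = -5 - 2 H$)
$q{\left(7 \right)} - 319 = \left(-5 - 14\right) - 319 = -19 - 319 = -338$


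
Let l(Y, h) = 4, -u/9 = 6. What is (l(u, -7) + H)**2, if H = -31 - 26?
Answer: 2809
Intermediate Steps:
H = -57
u = -54 (u = -9*6 = -54)
(l(u, -7) + H)**2 = (4 - 57)**2 = (-53)**2 = 2809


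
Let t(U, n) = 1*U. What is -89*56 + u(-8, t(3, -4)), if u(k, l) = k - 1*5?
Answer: -4997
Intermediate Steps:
t(U, n) = U
u(k, l) = -5 + k (u(k, l) = k - 5 = -5 + k)
-89*56 + u(-8, t(3, -4)) = -89*56 + (-5 - 8) = -4984 - 13 = -4997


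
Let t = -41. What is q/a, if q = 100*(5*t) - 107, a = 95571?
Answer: -6869/31857 ≈ -0.21562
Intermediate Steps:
q = -20607 (q = 100*(5*(-41)) - 107 = 100*(-205) - 107 = -20500 - 107 = -20607)
q/a = -20607/95571 = -20607*1/95571 = -6869/31857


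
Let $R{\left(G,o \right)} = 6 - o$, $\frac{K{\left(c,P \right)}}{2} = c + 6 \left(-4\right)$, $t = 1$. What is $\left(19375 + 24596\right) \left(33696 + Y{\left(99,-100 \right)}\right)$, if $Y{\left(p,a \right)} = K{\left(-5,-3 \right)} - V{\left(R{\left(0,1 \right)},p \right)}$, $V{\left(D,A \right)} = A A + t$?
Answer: $1048092756$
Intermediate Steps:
$K{\left(c,P \right)} = -48 + 2 c$ ($K{\left(c,P \right)} = 2 \left(c + 6 \left(-4\right)\right) = 2 \left(c - 24\right) = 2 \left(-24 + c\right) = -48 + 2 c$)
$V{\left(D,A \right)} = 1 + A^{2}$ ($V{\left(D,A \right)} = A A + 1 = A^{2} + 1 = 1 + A^{2}$)
$Y{\left(p,a \right)} = -59 - p^{2}$ ($Y{\left(p,a \right)} = \left(-48 + 2 \left(-5\right)\right) - \left(1 + p^{2}\right) = \left(-48 - 10\right) - \left(1 + p^{2}\right) = -58 - \left(1 + p^{2}\right) = -59 - p^{2}$)
$\left(19375 + 24596\right) \left(33696 + Y{\left(99,-100 \right)}\right) = \left(19375 + 24596\right) \left(33696 - 9860\right) = 43971 \left(33696 - 9860\right) = 43971 \cdot 23836 = 1048092756$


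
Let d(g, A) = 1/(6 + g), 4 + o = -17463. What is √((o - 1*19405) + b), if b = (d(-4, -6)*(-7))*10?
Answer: I*√36907 ≈ 192.11*I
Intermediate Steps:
o = -17467 (o = -4 - 17463 = -17467)
b = -35 (b = (-7/(6 - 4))*10 = (-7/2)*10 = ((½)*(-7))*10 = -7/2*10 = -35)
√((o - 1*19405) + b) = √((-17467 - 1*19405) - 35) = √((-17467 - 19405) - 35) = √(-36872 - 35) = √(-36907) = I*√36907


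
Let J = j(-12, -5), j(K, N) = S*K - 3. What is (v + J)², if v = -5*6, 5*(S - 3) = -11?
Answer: 45369/25 ≈ 1814.8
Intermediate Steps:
S = ⅘ (S = 3 + (⅕)*(-11) = 3 - 11/5 = ⅘ ≈ 0.80000)
j(K, N) = -3 + 4*K/5 (j(K, N) = 4*K/5 - 3 = -3 + 4*K/5)
v = -30
J = -63/5 (J = -3 + (⅘)*(-12) = -3 - 48/5 = -63/5 ≈ -12.600)
(v + J)² = (-30 - 63/5)² = (-213/5)² = 45369/25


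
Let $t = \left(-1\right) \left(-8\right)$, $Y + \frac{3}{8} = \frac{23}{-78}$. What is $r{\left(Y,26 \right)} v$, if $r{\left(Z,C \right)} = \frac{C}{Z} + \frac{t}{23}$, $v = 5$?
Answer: $- \frac{924520}{4807} \approx -192.33$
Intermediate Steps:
$Y = - \frac{209}{312}$ ($Y = - \frac{3}{8} + \frac{23}{-78} = - \frac{3}{8} + 23 \left(- \frac{1}{78}\right) = - \frac{3}{8} - \frac{23}{78} = - \frac{209}{312} \approx -0.66987$)
$t = 8$
$r{\left(Z,C \right)} = \frac{8}{23} + \frac{C}{Z}$ ($r{\left(Z,C \right)} = \frac{C}{Z} + \frac{8}{23} = \frac{8}{23} + \frac{C}{Z}$)
$r{\left(Y,26 \right)} v = \left(\frac{8}{23} + \frac{26}{- \frac{209}{312}}\right) 5 = \left(\frac{8}{23} + 26 \left(- \frac{312}{209}\right)\right) 5 = \left(\frac{8}{23} - \frac{8112}{209}\right) 5 = \left(- \frac{184904}{4807}\right) 5 = - \frac{924520}{4807}$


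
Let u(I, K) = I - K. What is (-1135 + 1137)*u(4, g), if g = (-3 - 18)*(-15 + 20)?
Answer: 218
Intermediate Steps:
g = -105 (g = -21*5 = -105)
(-1135 + 1137)*u(4, g) = (-1135 + 1137)*(4 - 1*(-105)) = 2*(4 + 105) = 2*109 = 218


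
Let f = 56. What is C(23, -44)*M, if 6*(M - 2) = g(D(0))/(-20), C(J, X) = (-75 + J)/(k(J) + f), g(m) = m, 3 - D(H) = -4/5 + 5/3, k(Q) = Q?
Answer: -23192/17775 ≈ -1.3048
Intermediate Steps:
D(H) = 32/15 (D(H) = 3 - (-4/5 + 5/3) = 3 - (-4*⅕ + 5*(⅓)) = 3 - (-⅘ + 5/3) = 3 - 1*13/15 = 3 - 13/15 = 32/15)
C(J, X) = (-75 + J)/(56 + J) (C(J, X) = (-75 + J)/(J + 56) = (-75 + J)/(56 + J))
M = 446/225 (M = 2 + ((32/15)/(-20))/6 = 2 + ((32/15)*(-1/20))/6 = 2 + (⅙)*(-8/75) = 2 - 4/225 = 446/225 ≈ 1.9822)
C(23, -44)*M = ((-75 + 23)/(56 + 23))*(446/225) = (-52/79)*(446/225) = ((1/79)*(-52))*(446/225) = -52/79*446/225 = -23192/17775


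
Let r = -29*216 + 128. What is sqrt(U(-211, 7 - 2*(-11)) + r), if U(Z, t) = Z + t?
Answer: 9*I*sqrt(78) ≈ 79.486*I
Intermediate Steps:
r = -6136 (r = -6264 + 128 = -6136)
sqrt(U(-211, 7 - 2*(-11)) + r) = sqrt((-211 + (7 - 2*(-11))) - 6136) = sqrt((-211 + (7 + 22)) - 6136) = sqrt((-211 + 29) - 6136) = sqrt(-182 - 6136) = sqrt(-6318) = 9*I*sqrt(78)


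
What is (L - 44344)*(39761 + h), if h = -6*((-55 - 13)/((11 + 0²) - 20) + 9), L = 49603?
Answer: 208580705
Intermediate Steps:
h = -298/3 (h = -6*(-68/((11 + 0) - 20) + 9) = -6*(-68/(11 - 20) + 9) = -6*(-68/(-9) + 9) = -6*(-68*(-⅑) + 9) = -6*(68/9 + 9) = -6*149/9 = -298/3 ≈ -99.333)
(L - 44344)*(39761 + h) = (49603 - 44344)*(39761 - 298/3) = 5259*(118985/3) = 208580705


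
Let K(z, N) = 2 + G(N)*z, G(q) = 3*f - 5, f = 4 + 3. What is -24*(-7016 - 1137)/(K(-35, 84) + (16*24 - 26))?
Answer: -24459/25 ≈ -978.36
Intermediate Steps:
f = 7
G(q) = 16 (G(q) = 3*7 - 5 = 21 - 5 = 16)
K(z, N) = 2 + 16*z
-24*(-7016 - 1137)/(K(-35, 84) + (16*24 - 26)) = -24*(-7016 - 1137)/((2 + 16*(-35)) + (16*24 - 26)) = -(-195672)/((2 - 560) + (384 - 26)) = -(-195672)/(-558 + 358) = -(-195672)/(-200) = -(-195672)*(-1)/200 = -24*8153/200 = -24459/25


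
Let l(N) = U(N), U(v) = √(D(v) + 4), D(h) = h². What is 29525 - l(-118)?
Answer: 29525 - 2*√3482 ≈ 29407.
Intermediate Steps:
U(v) = √(4 + v²) (U(v) = √(v² + 4) = √(4 + v²))
l(N) = √(4 + N²)
29525 - l(-118) = 29525 - √(4 + (-118)²) = 29525 - √(4 + 13924) = 29525 - √13928 = 29525 - 2*√3482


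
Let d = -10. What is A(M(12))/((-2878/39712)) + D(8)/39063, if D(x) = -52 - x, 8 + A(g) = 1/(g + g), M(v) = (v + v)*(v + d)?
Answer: 12393827107/112423314 ≈ 110.24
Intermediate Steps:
M(v) = 2*v*(-10 + v) (M(v) = (v + v)*(v - 10) = (2*v)*(-10 + v) = 2*v*(-10 + v))
A(g) = -8 + 1/(2*g) (A(g) = -8 + 1/(g + g) = -8 + 1/(2*g))
A(M(12))/((-2878/39712)) + D(8)/39063 = (-8 + 1/(2*((2*12*(-10 + 12)))))/((-2878/39712)) + (-52 - 1*8)/39063 = (-8 + 1/(2*((2*12*2))))/((-2878*1/39712)) + (-52 - 8)*(1/39063) = (-8 + (½)/48)/(-1439/19856) - 60*1/39063 = (-8 + (½)*(1/48))*(-19856/1439) - 20/13021 = (-8 + 1/96)*(-19856/1439) - 20/13021 = -767/96*(-19856/1439) - 20/13021 = 951847/8634 - 20/13021 = 12393827107/112423314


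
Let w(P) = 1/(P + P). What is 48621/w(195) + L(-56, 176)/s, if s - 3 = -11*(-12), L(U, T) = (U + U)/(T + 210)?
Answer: 494059860394/26055 ≈ 1.8962e+7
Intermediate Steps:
w(P) = 1/(2*P)
L(U, T) = 2*U/(210 + T) (L(U, T) = (2*U)/(210 + T) = 2*U/(210 + T))
s = 135 (s = 3 - 11*(-12) = 3 + 132 = 135)
48621/w(195) + L(-56, 176)/s = 48621/(((½)/195)) + (2*(-56)/(210 + 176))/135 = 48621/(((½)*(1/195))) + (2*(-56)/386)*(1/135) = 48621/(1/390) + (2*(-56)*(1/386))*(1/135) = 48621*390 - 56/193*1/135 = 18962190 - 56/26055 = 494059860394/26055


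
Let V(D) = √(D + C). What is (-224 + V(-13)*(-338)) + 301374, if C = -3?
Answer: 301150 - 1352*I ≈ 3.0115e+5 - 1352.0*I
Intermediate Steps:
V(D) = √(-3 + D) (V(D) = √(D - 3) = √(-3 + D))
(-224 + V(-13)*(-338)) + 301374 = (-224 + √(-3 - 13)*(-338)) + 301374 = (-224 + √(-16)*(-338)) + 301374 = (-224 + (4*I)*(-338)) + 301374 = (-224 - 1352*I) + 301374 = 301150 - 1352*I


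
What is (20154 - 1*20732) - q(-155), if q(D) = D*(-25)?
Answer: -4453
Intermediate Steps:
q(D) = -25*D
(20154 - 1*20732) - q(-155) = (20154 - 1*20732) - (-25)*(-155) = (20154 - 20732) - 1*3875 = -578 - 3875 = -4453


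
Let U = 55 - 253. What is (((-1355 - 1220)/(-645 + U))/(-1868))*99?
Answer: -84975/524908 ≈ -0.16189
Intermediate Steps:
U = -198
(((-1355 - 1220)/(-645 + U))/(-1868))*99 = (((-1355 - 1220)/(-645 - 198))/(-1868))*99 = (-2575/(-843)*(-1/1868))*99 = (-2575*(-1/843)*(-1/1868))*99 = ((2575/843)*(-1/1868))*99 = -2575/1574724*99 = -84975/524908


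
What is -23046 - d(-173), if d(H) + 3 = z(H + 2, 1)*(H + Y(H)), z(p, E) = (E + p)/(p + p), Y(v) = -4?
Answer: -1308436/57 ≈ -22955.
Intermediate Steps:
z(p, E) = (E + p)/(2*p) (z(p, E) = (E + p)/((2*p)) = (E + p)*(1/(2*p)) = (E + p)/(2*p))
d(H) = -3 + (-4 + H)*(3 + H)/(2*(2 + H)) (d(H) = -3 + ((1 + (H + 2))/(2*(H + 2)))*(H - 4) = -3 + ((1 + (2 + H))/(2*(2 + H)))*(-4 + H) = -3 + ((3 + H)/(2*(2 + H)))*(-4 + H) = -3 + (-4 + H)*(3 + H)/(2*(2 + H)))
-23046 - d(-173) = -23046 - (-24 + (-173)² - 7*(-173))/(2*(2 - 173)) = -23046 - (-24 + 29929 + 1211)/(2*(-171)) = -23046 - (-1)*31116/(2*171) = -23046 - 1*(-5186/57) = -23046 + 5186/57 = -1308436/57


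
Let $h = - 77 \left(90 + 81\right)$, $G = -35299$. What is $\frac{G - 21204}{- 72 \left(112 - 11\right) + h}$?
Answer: $\frac{56503}{20439} \approx 2.7645$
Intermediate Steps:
$h = -13167$ ($h = \left(-77\right) 171 = -13167$)
$\frac{G - 21204}{- 72 \left(112 - 11\right) + h} = \frac{-35299 - 21204}{- 72 \left(112 - 11\right) - 13167} = - \frac{56503}{\left(-72\right) 101 - 13167} = - \frac{56503}{-7272 - 13167} = - \frac{56503}{-20439} = \left(-56503\right) \left(- \frac{1}{20439}\right) = \frac{56503}{20439}$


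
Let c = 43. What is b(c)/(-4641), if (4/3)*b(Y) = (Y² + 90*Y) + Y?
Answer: -2881/3094 ≈ -0.93116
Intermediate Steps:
b(Y) = 3*Y²/4 + 273*Y/4 (b(Y) = 3*((Y² + 90*Y) + Y)/4 = 3*(Y² + 91*Y)/4 = 3*Y²/4 + 273*Y/4)
b(c)/(-4641) = ((¾)*43*(91 + 43))/(-4641) = ((¾)*43*134)*(-1/4641) = (8643/2)*(-1/4641) = -2881/3094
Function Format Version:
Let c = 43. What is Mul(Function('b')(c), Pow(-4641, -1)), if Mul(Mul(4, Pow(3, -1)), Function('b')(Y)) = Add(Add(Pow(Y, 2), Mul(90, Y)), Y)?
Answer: Rational(-2881, 3094) ≈ -0.93116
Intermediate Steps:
Function('b')(Y) = Add(Mul(Rational(3, 4), Pow(Y, 2)), Mul(Rational(273, 4), Y)) (Function('b')(Y) = Mul(Rational(3, 4), Add(Add(Pow(Y, 2), Mul(90, Y)), Y)) = Mul(Rational(3, 4), Add(Pow(Y, 2), Mul(91, Y))) = Add(Mul(Rational(3, 4), Pow(Y, 2)), Mul(Rational(273, 4), Y)))
Mul(Function('b')(c), Pow(-4641, -1)) = Mul(Mul(Rational(3, 4), 43, Add(91, 43)), Pow(-4641, -1)) = Mul(Mul(Rational(3, 4), 43, 134), Rational(-1, 4641)) = Mul(Rational(8643, 2), Rational(-1, 4641)) = Rational(-2881, 3094)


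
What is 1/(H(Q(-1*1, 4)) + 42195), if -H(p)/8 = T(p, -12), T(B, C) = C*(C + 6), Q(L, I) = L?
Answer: 1/41619 ≈ 2.4027e-5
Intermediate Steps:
T(B, C) = C*(6 + C)
H(p) = -576 (H(p) = -(-96)*(6 - 12) = -(-96)*(-6) = -8*72 = -576)
1/(H(Q(-1*1, 4)) + 42195) = 1/(-576 + 42195) = 1/41619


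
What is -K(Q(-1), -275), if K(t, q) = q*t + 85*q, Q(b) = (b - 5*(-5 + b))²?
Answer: 254650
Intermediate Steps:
Q(b) = (25 - 4*b)² (Q(b) = (b + (25 - 5*b))² = (25 - 4*b)²)
K(t, q) = 85*q + q*t
-K(Q(-1), -275) = -(-275)*(85 + (-25 + 4*(-1))²) = -(-275)*(85 + (-25 - 4)²) = -(-275)*(85 + (-29)²) = -(-275)*(85 + 841) = -(-275)*926 = -1*(-254650) = 254650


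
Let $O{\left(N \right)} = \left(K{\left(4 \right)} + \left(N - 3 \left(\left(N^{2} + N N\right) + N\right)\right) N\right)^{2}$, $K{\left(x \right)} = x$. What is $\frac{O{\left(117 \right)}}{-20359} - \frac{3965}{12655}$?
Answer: $- \frac{235060984051676511}{51528629} \approx -4.5618 \cdot 10^{9}$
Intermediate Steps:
$O{\left(N \right)} = \left(4 + N \left(- 6 N^{2} - 2 N\right)\right)^{2}$ ($O{\left(N \right)} = \left(4 + \left(N - 3 \left(\left(N^{2} + N N\right) + N\right)\right) N\right)^{2} = \left(4 + \left(N - 3 \left(\left(N^{2} + N^{2}\right) + N\right)\right) N\right)^{2} = \left(4 + \left(N - 3 \left(2 N^{2} + N\right)\right) N\right)^{2} = \left(4 + \left(N - 3 \left(N + 2 N^{2}\right)\right) N\right)^{2} = \left(4 + \left(N - \left(3 N + 6 N^{2}\right)\right) N\right)^{2} = \left(4 + \left(- 6 N^{2} - 2 N\right) N\right)^{2} = \left(4 + N \left(- 6 N^{2} - 2 N\right)\right)^{2}$)
$\frac{O{\left(117 \right)}}{-20359} - \frac{3965}{12655} = \frac{4 \left(-2 + 117^{2} + 3 \cdot 117^{3}\right)^{2}}{-20359} - \frac{3965}{12655} = 4 \left(-2 + 13689 + 3 \cdot 1601613\right)^{2} \left(- \frac{1}{20359}\right) - \frac{793}{2531} = 4 \left(-2 + 13689 + 4804839\right)^{2} \left(- \frac{1}{20359}\right) - \frac{793}{2531} = 4 \cdot 4818526^{2} \left(- \frac{1}{20359}\right) - \frac{793}{2531} = 4 \cdot 23218192812676 \left(- \frac{1}{20359}\right) - \frac{793}{2531} = 92872771250704 \left(- \frac{1}{20359}\right) - \frac{793}{2531} = - \frac{92872771250704}{20359} - \frac{793}{2531} = - \frac{235060984051676511}{51528629}$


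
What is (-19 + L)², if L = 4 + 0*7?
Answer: 225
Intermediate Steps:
L = 4 (L = 4 + 0 = 4)
(-19 + L)² = (-19 + 4)² = (-15)² = 225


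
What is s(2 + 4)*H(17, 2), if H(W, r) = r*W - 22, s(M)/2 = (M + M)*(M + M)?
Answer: 3456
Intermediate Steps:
s(M) = 8*M² (s(M) = 2*((M + M)*(M + M)) = 2*((2*M)*(2*M)) = 2*(4*M²) = 8*M²)
H(W, r) = -22 + W*r (H(W, r) = W*r - 22 = -22 + W*r)
s(2 + 4)*H(17, 2) = (8*(2 + 4)²)*(-22 + 17*2) = (8*6²)*(-22 + 34) = (8*36)*12 = 288*12 = 3456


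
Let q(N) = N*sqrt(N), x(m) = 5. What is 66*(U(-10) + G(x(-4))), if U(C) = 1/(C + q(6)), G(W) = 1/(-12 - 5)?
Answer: 891/493 + 99*sqrt(6)/29 ≈ 10.169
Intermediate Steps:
G(W) = -1/17 (G(W) = 1/(-17) = -1/17)
q(N) = N**(3/2)
U(C) = 1/(C + 6*sqrt(6)) (U(C) = 1/(C + 6**(3/2)) = 1/(C + 6*sqrt(6)))
66*(U(-10) + G(x(-4))) = 66*(1/(-10 + 6*sqrt(6)) - 1/17) = 66*(-1/17 + 1/(-10 + 6*sqrt(6))) = -66/17 + 66/(-10 + 6*sqrt(6))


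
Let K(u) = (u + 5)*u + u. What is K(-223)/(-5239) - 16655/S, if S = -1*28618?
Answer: -41858003/4836442 ≈ -8.6547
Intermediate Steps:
S = -28618
K(u) = u + u*(5 + u) (K(u) = (5 + u)*u + u = u*(5 + u) + u = u + u*(5 + u))
K(-223)/(-5239) - 16655/S = -223*(6 - 223)/(-5239) - 16655/(-28618) = -223*(-217)*(-1/5239) - 16655*(-1/28618) = 48391*(-1/5239) + 16655/28618 = -1561/169 + 16655/28618 = -41858003/4836442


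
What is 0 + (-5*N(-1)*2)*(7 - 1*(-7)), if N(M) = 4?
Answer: -560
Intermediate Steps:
0 + (-5*N(-1)*2)*(7 - 1*(-7)) = 0 + (-5*4*2)*(7 - 1*(-7)) = 0 + (-20*2)*(7 + 7) = 0 - 40*14 = 0 - 560 = -560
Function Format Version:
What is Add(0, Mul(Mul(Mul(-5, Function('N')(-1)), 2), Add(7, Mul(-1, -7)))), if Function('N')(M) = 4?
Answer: -560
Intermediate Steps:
Add(0, Mul(Mul(Mul(-5, Function('N')(-1)), 2), Add(7, Mul(-1, -7)))) = Add(0, Mul(Mul(Mul(-5, 4), 2), Add(7, Mul(-1, -7)))) = Add(0, Mul(Mul(-20, 2), Add(7, 7))) = Add(0, Mul(-40, 14)) = Add(0, -560) = -560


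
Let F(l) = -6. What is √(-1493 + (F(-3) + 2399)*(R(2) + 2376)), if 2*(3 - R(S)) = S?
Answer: √5689061 ≈ 2385.2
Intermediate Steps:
R(S) = 3 - S/2
√(-1493 + (F(-3) + 2399)*(R(2) + 2376)) = √(-1493 + (-6 + 2399)*((3 - ½*2) + 2376)) = √(-1493 + 2393*((3 - 1) + 2376)) = √(-1493 + 2393*(2 + 2376)) = √(-1493 + 2393*2378) = √(-1493 + 5690554) = √5689061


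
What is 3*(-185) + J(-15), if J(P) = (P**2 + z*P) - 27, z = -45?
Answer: 318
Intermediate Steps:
J(P) = -27 + P**2 - 45*P (J(P) = (P**2 - 45*P) - 27 = -27 + P**2 - 45*P)
3*(-185) + J(-15) = 3*(-185) + (-27 + (-15)**2 - 45*(-15)) = -555 + (-27 + 225 + 675) = -555 + 873 = 318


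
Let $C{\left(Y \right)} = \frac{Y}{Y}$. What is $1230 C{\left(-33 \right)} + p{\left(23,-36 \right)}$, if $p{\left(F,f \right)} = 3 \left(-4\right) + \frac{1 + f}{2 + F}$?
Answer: $\frac{6083}{5} \approx 1216.6$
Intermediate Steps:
$p{\left(F,f \right)} = -12 + \frac{1 + f}{2 + F}$
$C{\left(Y \right)} = 1$
$1230 C{\left(-33 \right)} + p{\left(23,-36 \right)} = 1230 \cdot 1 + \frac{-23 - 36 - 276}{2 + 23} = 1230 + \frac{-23 - 36 - 276}{25} = 1230 + \frac{1}{25} \left(-335\right) = 1230 - \frac{67}{5} = \frac{6083}{5}$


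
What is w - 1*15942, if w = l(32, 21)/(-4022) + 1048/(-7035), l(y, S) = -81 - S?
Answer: -225539360413/14147385 ≈ -15942.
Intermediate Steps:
w = -1748743/14147385 (w = (-81 - 1*21)/(-4022) + 1048/(-7035) = (-81 - 21)*(-1/4022) + 1048*(-1/7035) = -102*(-1/4022) - 1048/7035 = 51/2011 - 1048/7035 = -1748743/14147385 ≈ -0.12361)
w - 1*15942 = -1748743/14147385 - 1*15942 = -1748743/14147385 - 15942 = -225539360413/14147385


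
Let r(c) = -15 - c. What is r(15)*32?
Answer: -960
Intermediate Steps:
r(15)*32 = (-15 - 1*15)*32 = (-15 - 15)*32 = -30*32 = -960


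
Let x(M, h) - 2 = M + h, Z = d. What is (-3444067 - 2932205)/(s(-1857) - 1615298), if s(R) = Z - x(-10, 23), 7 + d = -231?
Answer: 303632/76931 ≈ 3.9468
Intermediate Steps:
d = -238 (d = -7 - 231 = -238)
Z = -238
x(M, h) = 2 + M + h (x(M, h) = 2 + (M + h) = 2 + M + h)
s(R) = -253 (s(R) = -238 - (2 - 10 + 23) = -238 - 1*15 = -238 - 15 = -253)
(-3444067 - 2932205)/(s(-1857) - 1615298) = (-3444067 - 2932205)/(-253 - 1615298) = -6376272/(-1615551) = -6376272*(-1/1615551) = 303632/76931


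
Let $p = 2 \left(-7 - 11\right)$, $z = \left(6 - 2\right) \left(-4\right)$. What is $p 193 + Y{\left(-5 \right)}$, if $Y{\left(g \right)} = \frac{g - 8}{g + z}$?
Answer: $- \frac{145895}{21} \approx -6947.4$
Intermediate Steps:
$z = -16$ ($z = 4 \left(-4\right) = -16$)
$Y{\left(g \right)} = \frac{-8 + g}{-16 + g}$ ($Y{\left(g \right)} = \frac{g - 8}{g - 16} = \frac{-8 + g}{-16 + g}$)
$p = -36$ ($p = 2 \left(-18\right) = -36$)
$p 193 + Y{\left(-5 \right)} = \left(-36\right) 193 + \frac{-8 - 5}{-16 - 5} = -6948 + \frac{1}{-21} \left(-13\right) = -6948 - - \frac{13}{21} = -6948 + \frac{13}{21} = - \frac{145895}{21}$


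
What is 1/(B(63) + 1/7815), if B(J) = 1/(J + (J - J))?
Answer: 164115/2626 ≈ 62.496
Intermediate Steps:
B(J) = 1/J (B(J) = 1/(J + 0) = 1/J)
1/(B(63) + 1/7815) = 1/(1/63 + 1/7815) = 1/(2626/164115) = 164115/2626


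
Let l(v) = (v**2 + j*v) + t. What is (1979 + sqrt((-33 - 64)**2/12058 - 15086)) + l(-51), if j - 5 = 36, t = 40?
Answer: 2529 + I*sqrt(2193321007582)/12058 ≈ 2529.0 + 122.82*I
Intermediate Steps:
j = 41 (j = 5 + 36 = 41)
l(v) = 40 + v**2 + 41*v (l(v) = (v**2 + 41*v) + 40 = 40 + v**2 + 41*v)
(1979 + sqrt((-33 - 64)**2/12058 - 15086)) + l(-51) = (1979 + sqrt((-33 - 64)**2/12058 - 15086)) + (40 + (-51)**2 + 41*(-51)) = (1979 + sqrt((-97)**2*(1/12058) - 15086)) + (40 + 2601 - 2091) = (1979 + sqrt(9409*(1/12058) - 15086)) + 550 = (1979 + sqrt(9409/12058 - 15086)) + 550 = (1979 + sqrt(-181897579/12058)) + 550 = (1979 + I*sqrt(2193321007582)/12058) + 550 = 2529 + I*sqrt(2193321007582)/12058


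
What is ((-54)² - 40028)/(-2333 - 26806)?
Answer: 37112/29139 ≈ 1.2736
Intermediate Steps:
((-54)² - 40028)/(-2333 - 26806) = (2916 - 40028)/(-29139) = -37112*(-1/29139) = 37112/29139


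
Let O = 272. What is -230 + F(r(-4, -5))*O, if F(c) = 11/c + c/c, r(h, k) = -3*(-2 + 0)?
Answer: 1622/3 ≈ 540.67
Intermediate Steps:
r(h, k) = 6 (r(h, k) = -3*(-2) = 6)
F(c) = 1 + 11/c (F(c) = 11/c + 1 = 1 + 11/c)
-230 + F(r(-4, -5))*O = -230 + ((11 + 6)/6)*272 = -230 + ((⅙)*17)*272 = -230 + (17/6)*272 = -230 + 2312/3 = 1622/3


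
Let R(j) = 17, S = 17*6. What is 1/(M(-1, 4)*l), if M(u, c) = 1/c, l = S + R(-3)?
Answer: 4/119 ≈ 0.033613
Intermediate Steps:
S = 102
l = 119 (l = 102 + 17 = 119)
1/(M(-1, 4)*l) = 1/(119/4) = 4/119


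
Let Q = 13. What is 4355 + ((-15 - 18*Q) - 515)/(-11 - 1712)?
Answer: 7504429/1723 ≈ 4355.4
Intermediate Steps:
4355 + ((-15 - 18*Q) - 515)/(-11 - 1712) = 4355 + ((-15 - 18*13) - 515)/(-11 - 1712) = 4355 + ((-15 - 234) - 515)/(-1723) = 4355 + (-249 - 515)*(-1/1723) = 4355 - 764*(-1/1723) = 4355 + 764/1723 = 7504429/1723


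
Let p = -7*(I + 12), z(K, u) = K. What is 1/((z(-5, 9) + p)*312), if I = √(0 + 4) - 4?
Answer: -1/23400 ≈ -4.2735e-5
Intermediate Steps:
I = -2 (I = √4 - 4 = 2 - 4 = -2)
p = -70 (p = -7*(-2 + 12) = -7*10 = -70)
1/((z(-5, 9) + p)*312) = 1/((-5 - 70)*312) = 1/(-75*312) = 1/(-23400) = -1/23400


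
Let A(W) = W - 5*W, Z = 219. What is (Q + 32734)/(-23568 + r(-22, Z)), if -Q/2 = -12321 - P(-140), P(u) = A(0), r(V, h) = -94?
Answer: -28688/11831 ≈ -2.4248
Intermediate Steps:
A(W) = -4*W
P(u) = 0 (P(u) = -4*0 = 0)
Q = 24642 (Q = -2*(-12321 - 1*0) = -2*(-12321 + 0) = -2*(-12321) = 24642)
(Q + 32734)/(-23568 + r(-22, Z)) = (24642 + 32734)/(-23568 - 94) = 57376/(-23662) = 57376*(-1/23662) = -28688/11831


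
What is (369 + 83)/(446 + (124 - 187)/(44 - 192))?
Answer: 66896/66071 ≈ 1.0125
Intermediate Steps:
(369 + 83)/(446 + (124 - 187)/(44 - 192)) = 452/(446 - 63/(-148)) = 452/(446 - 63*(-1/148)) = 452/(446 + 63/148) = 452/(66071/148) = 452*(148/66071) = 66896/66071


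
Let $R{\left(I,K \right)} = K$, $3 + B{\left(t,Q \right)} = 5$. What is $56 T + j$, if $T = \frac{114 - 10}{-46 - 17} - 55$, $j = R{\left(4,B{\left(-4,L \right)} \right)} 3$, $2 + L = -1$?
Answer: $- \frac{28498}{9} \approx -3166.4$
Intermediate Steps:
$L = -3$ ($L = -2 - 1 = -3$)
$B{\left(t,Q \right)} = 2$ ($B{\left(t,Q \right)} = -3 + 5 = 2$)
$j = 6$ ($j = 2 \cdot 3 = 6$)
$T = - \frac{3569}{63}$ ($T = \frac{104}{-63} - 55 = 104 \left(- \frac{1}{63}\right) - 55 = - \frac{104}{63} - 55 = - \frac{3569}{63} \approx -56.651$)
$56 T + j = 56 \left(- \frac{3569}{63}\right) + 6 = - \frac{28552}{9} + 6 = - \frac{28498}{9}$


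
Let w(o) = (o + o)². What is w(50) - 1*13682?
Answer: -3682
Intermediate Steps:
w(o) = 4*o² (w(o) = (2*o)² = 4*o²)
w(50) - 1*13682 = 4*50² - 1*13682 = 4*2500 - 13682 = 10000 - 13682 = -3682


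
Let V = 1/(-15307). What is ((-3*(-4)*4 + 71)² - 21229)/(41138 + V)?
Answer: -108189876/629699365 ≈ -0.17181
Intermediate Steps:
V = -1/15307 ≈ -6.5330e-5
((-3*(-4)*4 + 71)² - 21229)/(41138 + V) = ((-3*(-4)*4 + 71)² - 21229)/(41138 - 1/15307) = ((12*4 + 71)² - 21229)/(629699365/15307) = ((48 + 71)² - 21229)*(15307/629699365) = (119² - 21229)*(15307/629699365) = (14161 - 21229)*(15307/629699365) = -7068*15307/629699365 = -108189876/629699365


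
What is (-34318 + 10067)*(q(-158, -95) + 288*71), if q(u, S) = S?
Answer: -493580603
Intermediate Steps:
(-34318 + 10067)*(q(-158, -95) + 288*71) = (-34318 + 10067)*(-95 + 288*71) = -24251*(-95 + 20448) = -24251*20353 = -493580603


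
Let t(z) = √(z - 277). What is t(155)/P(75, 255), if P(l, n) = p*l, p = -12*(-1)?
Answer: I*√122/900 ≈ 0.012273*I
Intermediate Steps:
p = 12
t(z) = √(-277 + z)
P(l, n) = 12*l
t(155)/P(75, 255) = √(-277 + 155)/((12*75)) = √(-122)/900 = (I*√122)*(1/900) = I*√122/900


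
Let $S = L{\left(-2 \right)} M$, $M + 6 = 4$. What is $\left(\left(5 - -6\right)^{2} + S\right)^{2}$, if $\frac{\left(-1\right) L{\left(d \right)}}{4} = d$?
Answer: $11025$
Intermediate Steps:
$L{\left(d \right)} = - 4 d$
$M = -2$ ($M = -6 + 4 = -2$)
$S = -16$ ($S = \left(-4\right) \left(-2\right) \left(-2\right) = 8 \left(-2\right) = -16$)
$\left(\left(5 - -6\right)^{2} + S\right)^{2} = \left(\left(5 - -6\right)^{2} - 16\right)^{2} = \left(\left(5 + 6\right)^{2} - 16\right)^{2} = \left(11^{2} - 16\right)^{2} = \left(121 - 16\right)^{2} = 105^{2} = 11025$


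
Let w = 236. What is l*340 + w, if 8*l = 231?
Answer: 20107/2 ≈ 10054.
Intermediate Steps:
l = 231/8 (l = (1/8)*231 = 231/8 ≈ 28.875)
l*340 + w = (231/8)*340 + 236 = 19635/2 + 236 = 20107/2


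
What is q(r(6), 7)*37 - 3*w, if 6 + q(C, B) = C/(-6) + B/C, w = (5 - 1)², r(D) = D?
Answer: -1583/6 ≈ -263.83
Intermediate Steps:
w = 16 (w = 4² = 16)
q(C, B) = -6 - C/6 + B/C (q(C, B) = -6 + (C/(-6) + B/C) = -6 + (C*(-⅙) + B/C) = -6 + (-C/6 + B/C) = -6 - C/6 + B/C)
q(r(6), 7)*37 - 3*w = (-6 - ⅙*6 + 7/6)*37 - 3*16 = (-6 - 1 + 7*(⅙))*37 - 48 = (-6 - 1 + 7/6)*37 - 48 = -35/6*37 - 48 = -1295/6 - 48 = -1583/6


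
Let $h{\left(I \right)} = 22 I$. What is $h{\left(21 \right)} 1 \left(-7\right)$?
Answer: $-3234$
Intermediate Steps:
$h{\left(21 \right)} 1 \left(-7\right) = 22 \cdot 21 \cdot 1 \left(-7\right) = 462 \left(-7\right) = -3234$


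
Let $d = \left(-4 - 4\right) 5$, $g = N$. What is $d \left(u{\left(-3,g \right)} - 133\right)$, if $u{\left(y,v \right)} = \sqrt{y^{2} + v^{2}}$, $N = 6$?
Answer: $5320 - 120 \sqrt{5} \approx 5051.7$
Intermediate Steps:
$g = 6$
$u{\left(y,v \right)} = \sqrt{v^{2} + y^{2}}$
$d = -40$ ($d = \left(-8\right) 5 = -40$)
$d \left(u{\left(-3,g \right)} - 133\right) = - 40 \left(\sqrt{6^{2} + \left(-3\right)^{2}} - 133\right) = - 40 \left(\sqrt{36 + 9} - 133\right) = - 40 \left(\sqrt{45} - 133\right) = - 40 \left(3 \sqrt{5} - 133\right) = - 40 \left(-133 + 3 \sqrt{5}\right) = 5320 - 120 \sqrt{5}$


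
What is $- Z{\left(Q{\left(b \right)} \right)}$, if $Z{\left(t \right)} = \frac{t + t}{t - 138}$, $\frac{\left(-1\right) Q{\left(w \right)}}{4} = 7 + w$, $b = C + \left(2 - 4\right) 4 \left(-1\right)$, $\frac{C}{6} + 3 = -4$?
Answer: $\frac{36}{5} \approx 7.2$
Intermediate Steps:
$C = -42$ ($C = -18 + 6 \left(-4\right) = -18 - 24 = -42$)
$b = -34$ ($b = -42 + \left(2 - 4\right) 4 \left(-1\right) = -42 + \left(-2\right) 4 \left(-1\right) = -42 - -8 = -42 + 8 = -34$)
$Q{\left(w \right)} = -28 - 4 w$ ($Q{\left(w \right)} = - 4 \left(7 + w\right) = -28 - 4 w$)
$Z{\left(t \right)} = \frac{2 t}{-138 + t}$
$- Z{\left(Q{\left(b \right)} \right)} = - \frac{2 \left(-28 - -136\right)}{-138 - -108} = - \frac{2 \left(-28 + 136\right)}{-138 + \left(-28 + 136\right)} = - \frac{2 \cdot 108}{-138 + 108} = - \frac{2 \cdot 108}{-30} = - \frac{2 \cdot 108 \left(-1\right)}{30} = \left(-1\right) \left(- \frac{36}{5}\right) = \frac{36}{5}$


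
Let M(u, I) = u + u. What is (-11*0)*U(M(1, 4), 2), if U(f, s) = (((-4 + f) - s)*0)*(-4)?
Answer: 0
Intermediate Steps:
M(u, I) = 2*u
U(f, s) = 0 (U(f, s) = ((-4 + f - s)*0)*(-4) = 0*(-4) = 0)
(-11*0)*U(M(1, 4), 2) = -11*0*0 = 0*0 = 0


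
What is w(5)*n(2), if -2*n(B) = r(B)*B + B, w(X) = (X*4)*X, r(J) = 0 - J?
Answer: 100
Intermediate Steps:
r(J) = -J
w(X) = 4*X² (w(X) = (4*X)*X = 4*X²)
n(B) = B²/2 - B/2 (n(B) = -((-B)*B + B)/2 = -(-B² + B)/2 = -(B - B²)/2 = B²/2 - B/2)
w(5)*n(2) = (4*5²)*((½)*2*(-1 + 2)) = (4*25)*((½)*2*1) = 100*1 = 100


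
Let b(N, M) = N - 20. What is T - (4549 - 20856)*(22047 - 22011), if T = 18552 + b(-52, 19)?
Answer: 605532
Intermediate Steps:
b(N, M) = -20 + N
T = 18480 (T = 18552 + (-20 - 52) = 18552 - 72 = 18480)
T - (4549 - 20856)*(22047 - 22011) = 18480 - (4549 - 20856)*(22047 - 22011) = 18480 - (-16307)*36 = 18480 - 1*(-587052) = 18480 + 587052 = 605532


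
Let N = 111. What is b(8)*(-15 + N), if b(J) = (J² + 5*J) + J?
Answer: 10752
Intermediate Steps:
b(J) = J² + 6*J
b(8)*(-15 + N) = (8*(6 + 8))*(-15 + 111) = (8*14)*96 = 112*96 = 10752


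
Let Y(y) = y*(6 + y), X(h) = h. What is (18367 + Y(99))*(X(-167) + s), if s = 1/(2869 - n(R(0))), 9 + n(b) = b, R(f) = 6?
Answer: -6897458363/1436 ≈ -4.8032e+6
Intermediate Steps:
n(b) = -9 + b
s = 1/2872 (s = 1/(2869 - (-9 + 6)) = 1/(2869 - 1*(-3)) = 1/(2869 + 3) = 1/2872 ≈ 0.00034819)
(18367 + Y(99))*(X(-167) + s) = (18367 + 99*(6 + 99))*(-167 + 1/2872) = (18367 + 99*105)*(-479623/2872) = (18367 + 10395)*(-479623/2872) = 28762*(-479623/2872) = -6897458363/1436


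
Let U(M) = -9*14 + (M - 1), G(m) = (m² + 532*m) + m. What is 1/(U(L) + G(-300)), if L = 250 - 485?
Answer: -1/70262 ≈ -1.4232e-5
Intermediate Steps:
L = -235
G(m) = m² + 533*m
U(M) = -127 + M (U(M) = -126 + (-1 + M) = -127 + M)
1/(U(L) + G(-300)) = 1/((-127 - 235) - 300*(533 - 300)) = 1/(-362 - 300*233) = 1/(-362 - 69900) = 1/(-70262) = -1/70262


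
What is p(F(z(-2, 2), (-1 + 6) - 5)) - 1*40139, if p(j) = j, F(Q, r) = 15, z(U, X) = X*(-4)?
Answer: -40124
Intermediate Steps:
z(U, X) = -4*X
p(F(z(-2, 2), (-1 + 6) - 5)) - 1*40139 = 15 - 1*40139 = 15 - 40139 = -40124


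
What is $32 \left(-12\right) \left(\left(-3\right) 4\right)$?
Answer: $4608$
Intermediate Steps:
$32 \left(-12\right) \left(\left(-3\right) 4\right) = \left(-384\right) \left(-12\right) = 4608$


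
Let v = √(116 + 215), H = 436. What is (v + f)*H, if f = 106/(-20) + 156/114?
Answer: -162846/95 + 436*√331 ≈ 6218.2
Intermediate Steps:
f = -747/190 (f = 106*(-1/20) + 156*(1/114) = -53/10 + 26/19 = -747/190 ≈ -3.9316)
v = √331 ≈ 18.193
(v + f)*H = (√331 - 747/190)*436 = (-747/190 + √331)*436 = -162846/95 + 436*√331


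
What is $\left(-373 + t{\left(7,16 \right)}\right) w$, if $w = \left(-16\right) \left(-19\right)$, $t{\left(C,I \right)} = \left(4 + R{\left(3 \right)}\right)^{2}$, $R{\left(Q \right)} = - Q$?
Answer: $-113088$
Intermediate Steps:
$t{\left(C,I \right)} = 1$ ($t{\left(C,I \right)} = \left(4 - 3\right)^{2} = 1^{2} = 1$)
$w = 304$
$\left(-373 + t{\left(7,16 \right)}\right) w = \left(-373 + 1\right) 304 = \left(-372\right) 304 = -113088$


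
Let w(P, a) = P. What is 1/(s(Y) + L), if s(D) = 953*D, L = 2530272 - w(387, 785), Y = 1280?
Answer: 1/3749725 ≈ 2.6669e-7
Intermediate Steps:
L = 2529885 (L = 2530272 - 1*387 = 2530272 - 387 = 2529885)
1/(s(Y) + L) = 1/(953*1280 + 2529885) = 1/(1219840 + 2529885) = 1/3749725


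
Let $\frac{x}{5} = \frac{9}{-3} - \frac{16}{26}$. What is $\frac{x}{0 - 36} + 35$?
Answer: $\frac{16615}{468} \approx 35.502$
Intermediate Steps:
$x = - \frac{235}{13}$ ($x = 5 \left(\frac{9}{-3} - \frac{16}{26}\right) = 5 \left(9 \left(- \frac{1}{3}\right) - \frac{8}{13}\right) = 5 \left(-3 - \frac{8}{13}\right) = 5 \left(- \frac{47}{13}\right) = - \frac{235}{13} \approx -18.077$)
$\frac{x}{0 - 36} + 35 = \frac{1}{0 - 36} \left(- \frac{235}{13}\right) + 35 = \frac{1}{-36} \left(- \frac{235}{13}\right) + 35 = \left(- \frac{1}{36}\right) \left(- \frac{235}{13}\right) + 35 = \frac{235}{468} + 35 = \frac{16615}{468}$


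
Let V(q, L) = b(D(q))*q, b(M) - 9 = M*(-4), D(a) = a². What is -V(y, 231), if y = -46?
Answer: -388930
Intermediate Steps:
b(M) = 9 - 4*M (b(M) = 9 + M*(-4) = 9 - 4*M)
V(q, L) = q*(9 - 4*q²) (V(q, L) = (9 - 4*q²)*q = q*(9 - 4*q²))
-V(y, 231) = -(-46)*(9 - 4*(-46)²) = -(-46)*(9 - 4*2116) = -(-46)*(9 - 8464) = -(-46)*(-8455) = -1*388930 = -388930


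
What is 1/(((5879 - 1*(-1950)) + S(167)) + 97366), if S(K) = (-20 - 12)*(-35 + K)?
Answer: 1/100971 ≈ 9.9038e-6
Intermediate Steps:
S(K) = 1120 - 32*K (S(K) = -32*(-35 + K) = 1120 - 32*K)
1/(((5879 - 1*(-1950)) + S(167)) + 97366) = 1/(((5879 - 1*(-1950)) + (1120 - 32*167)) + 97366) = 1/(((5879 + 1950) + (1120 - 5344)) + 97366) = 1/((7829 - 4224) + 97366) = 1/(3605 + 97366) = 1/100971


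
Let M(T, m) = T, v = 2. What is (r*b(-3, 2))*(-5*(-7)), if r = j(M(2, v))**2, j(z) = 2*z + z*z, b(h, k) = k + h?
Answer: -2240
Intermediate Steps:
b(h, k) = h + k
j(z) = z**2 + 2*z (j(z) = 2*z + z**2 = z**2 + 2*z)
r = 64 (r = (2*(2 + 2))**2 = (2*4)**2 = 8**2 = 64)
(r*b(-3, 2))*(-5*(-7)) = (64*(-3 + 2))*(-5*(-7)) = (64*(-1))*35 = -64*35 = -2240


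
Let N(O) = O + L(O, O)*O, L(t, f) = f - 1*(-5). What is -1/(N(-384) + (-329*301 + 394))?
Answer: -1/46517 ≈ -2.1498e-5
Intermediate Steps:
L(t, f) = 5 + f (L(t, f) = f + 5 = 5 + f)
N(O) = O + O*(5 + O) (N(O) = O + (5 + O)*O = O + O*(5 + O))
-1/(N(-384) + (-329*301 + 394)) = -1/(-384*(6 - 384) + (-329*301 + 394)) = -1/(-384*(-378) + (-99029 + 394)) = -1/(145152 - 98635) = -1/46517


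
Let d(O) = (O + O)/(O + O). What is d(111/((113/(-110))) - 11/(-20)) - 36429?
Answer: -36428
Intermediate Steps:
d(O) = 1 (d(O) = (2*O)/((2*O)) = (2*O)*(1/(2*O)) = 1)
d(111/((113/(-110))) - 11/(-20)) - 36429 = 1 - 36429 = -36428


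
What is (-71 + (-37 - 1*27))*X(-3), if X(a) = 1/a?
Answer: 45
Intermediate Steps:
(-71 + (-37 - 1*27))*X(-3) = (-71 + (-37 - 1*27))/(-3) = (-71 + (-37 - 27))*(-1/3) = (-71 - 64)*(-1/3) = -135*(-1/3) = 45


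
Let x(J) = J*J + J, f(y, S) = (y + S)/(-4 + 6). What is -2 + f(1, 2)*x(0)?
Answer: -2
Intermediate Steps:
f(y, S) = S/2 + y/2 (f(y, S) = (S + y)/2 = (S + y)*(1/2) = S/2 + y/2)
x(J) = J + J**2 (x(J) = J**2 + J = J + J**2)
-2 + f(1, 2)*x(0) = -2 + ((1/2)*2 + (1/2)*1)*(0*(1 + 0)) = -2 + (1 + 1/2)*(0*1) = -2 + (3/2)*0 = -2 + 0 = -2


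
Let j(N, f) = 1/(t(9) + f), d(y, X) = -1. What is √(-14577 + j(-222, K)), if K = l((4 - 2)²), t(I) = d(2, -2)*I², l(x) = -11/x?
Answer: I*√1635905165/335 ≈ 120.74*I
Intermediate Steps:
t(I) = -I²
K = -11/4 (K = -11/(4 - 2)² = -11/(2²) = -11/4 ≈ -2.7500)
j(N, f) = 1/(-81 + f) (j(N, f) = 1/(-1*9² + f) = 1/(-1*81 + f) = 1/(-81 + f))
√(-14577 + j(-222, K)) = √(-14577 + 1/(-81 - 11/4)) = √(-14577 + 1/(-335/4)) = √(-14577 - 4/335) = √(-4883299/335) = I*√1635905165/335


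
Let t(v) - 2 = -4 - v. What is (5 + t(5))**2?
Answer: 4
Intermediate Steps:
t(v) = -2 - v (t(v) = 2 + (-4 - v) = -2 - v)
(5 + t(5))**2 = (5 + (-2 - 1*5))**2 = (5 + (-2 - 5))**2 = (5 - 7)**2 = (-2)**2 = 4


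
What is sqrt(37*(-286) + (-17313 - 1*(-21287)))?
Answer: 4*I*sqrt(413) ≈ 81.29*I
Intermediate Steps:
sqrt(37*(-286) + (-17313 - 1*(-21287))) = sqrt(-10582 + (-17313 + 21287)) = sqrt(-10582 + 3974) = sqrt(-6608) = 4*I*sqrt(413)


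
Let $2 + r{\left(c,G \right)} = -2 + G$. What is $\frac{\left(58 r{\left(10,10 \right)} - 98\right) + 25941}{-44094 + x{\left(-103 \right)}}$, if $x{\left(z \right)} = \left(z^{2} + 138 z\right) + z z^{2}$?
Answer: $- \frac{26191}{1140426} \approx -0.022966$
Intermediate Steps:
$r{\left(c,G \right)} = -4 + G$ ($r{\left(c,G \right)} = -2 + \left(-2 + G\right) = -4 + G$)
$x{\left(z \right)} = z^{2} + z^{3} + 138 z$ ($x{\left(z \right)} = \left(z^{2} + 138 z\right) + z^{3} = z^{2} + z^{3} + 138 z$)
$\frac{\left(58 r{\left(10,10 \right)} - 98\right) + 25941}{-44094 + x{\left(-103 \right)}} = \frac{\left(58 \left(-4 + 10\right) - 98\right) + 25941}{-44094 - 103 \left(138 - 103 + \left(-103\right)^{2}\right)} = \frac{\left(58 \cdot 6 - 98\right) + 25941}{-44094 - 103 \left(138 - 103 + 10609\right)} = \frac{\left(348 - 98\right) + 25941}{-44094 - 1096332} = \frac{250 + 25941}{-44094 - 1096332} = \frac{26191}{-1140426} = 26191 \left(- \frac{1}{1140426}\right) = - \frac{26191}{1140426}$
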